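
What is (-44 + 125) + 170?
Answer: 251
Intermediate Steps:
(-44 + 125) + 170 = 81 + 170 = 251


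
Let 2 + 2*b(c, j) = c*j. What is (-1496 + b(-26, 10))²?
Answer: 2647129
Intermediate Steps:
b(c, j) = -1 + c*j/2 (b(c, j) = -1 + (c*j)/2 = -1 + c*j/2)
(-1496 + b(-26, 10))² = (-1496 + (-1 + (½)*(-26)*10))² = (-1496 + (-1 - 130))² = (-1496 - 131)² = (-1627)² = 2647129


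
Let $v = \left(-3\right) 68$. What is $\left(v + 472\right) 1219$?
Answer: $326692$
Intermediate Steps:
$v = -204$
$\left(v + 472\right) 1219 = \left(-204 + 472\right) 1219 = 268 \cdot 1219 = 326692$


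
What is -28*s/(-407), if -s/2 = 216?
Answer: -12096/407 ≈ -29.720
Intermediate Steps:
s = -432 (s = -2*216 = -432)
-28*s/(-407) = -(-12096)/(-407) = -(-12096)*(-1)/407 = -28*432/407 = -12096/407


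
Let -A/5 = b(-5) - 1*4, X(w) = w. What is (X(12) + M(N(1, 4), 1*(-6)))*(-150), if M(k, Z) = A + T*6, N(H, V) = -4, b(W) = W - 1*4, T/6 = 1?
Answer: -16950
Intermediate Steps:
T = 6 (T = 6*1 = 6)
b(W) = -4 + W (b(W) = W - 4 = -4 + W)
A = 65 (A = -5*((-4 - 5) - 1*4) = -5*(-9 - 4) = -5*(-13) = 65)
M(k, Z) = 101 (M(k, Z) = 65 + 6*6 = 65 + 36 = 101)
(X(12) + M(N(1, 4), 1*(-6)))*(-150) = (12 + 101)*(-150) = 113*(-150) = -16950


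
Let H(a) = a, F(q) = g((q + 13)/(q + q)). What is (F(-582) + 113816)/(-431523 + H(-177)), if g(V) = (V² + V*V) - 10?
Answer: -77097970849/292454301600 ≈ -0.26362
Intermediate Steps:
g(V) = -10 + 2*V² (g(V) = (V² + V²) - 10 = 2*V² - 10 = -10 + 2*V²)
F(q) = -10 + (13 + q)²/(2*q²) (F(q) = -10 + 2*((q + 13)/(q + q))² = -10 + 2*((13 + q)/((2*q)))² = -10 + 2*((13 + q)*(1/(2*q)))² = -10 + 2*((13 + q)/(2*q))² = -10 + 2*((13 + q)²/(4*q²)) = -10 + (13 + q)²/(2*q²))
(F(-582) + 113816)/(-431523 + H(-177)) = ((-10 + (½)*(13 - 582)²/(-582)²) + 113816)/(-431523 - 177) = ((-10 + (½)*(1/338724)*(-569)²) + 113816)/(-431700) = ((-10 + (½)*(1/338724)*323761) + 113816)*(-1/431700) = ((-10 + 323761/677448) + 113816)*(-1/431700) = (-6450719/677448 + 113816)*(-1/431700) = (77097970849/677448)*(-1/431700) = -77097970849/292454301600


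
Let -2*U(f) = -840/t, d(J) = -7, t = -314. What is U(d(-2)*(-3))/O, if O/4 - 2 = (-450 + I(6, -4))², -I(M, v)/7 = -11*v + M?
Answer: -35/66986876 ≈ -5.2249e-7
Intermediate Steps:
I(M, v) = -7*M + 77*v (I(M, v) = -7*(-11*v + M) = -7*(M - 11*v) = -7*M + 77*v)
U(f) = -210/157 (U(f) = -(-420)/(-314) = -(-420)*(-1)/314 = -½*420/157 = -210/157)
O = 2560008 (O = 8 + 4*(-450 + (-7*6 + 77*(-4)))² = 8 + 4*(-450 + (-42 - 308))² = 8 + 4*(-450 - 350)² = 8 + 4*(-800)² = 8 + 4*640000 = 8 + 2560000 = 2560008)
U(d(-2)*(-3))/O = -210/157/2560008 = -210/157*1/2560008 = -35/66986876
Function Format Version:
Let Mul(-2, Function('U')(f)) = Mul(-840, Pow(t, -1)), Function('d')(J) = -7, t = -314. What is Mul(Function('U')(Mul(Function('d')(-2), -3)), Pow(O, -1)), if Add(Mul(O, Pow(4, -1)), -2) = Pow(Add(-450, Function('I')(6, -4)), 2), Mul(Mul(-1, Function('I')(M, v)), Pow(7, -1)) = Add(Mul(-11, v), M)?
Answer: Rational(-35, 66986876) ≈ -5.2249e-7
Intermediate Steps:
Function('I')(M, v) = Add(Mul(-7, M), Mul(77, v)) (Function('I')(M, v) = Mul(-7, Add(Mul(-11, v), M)) = Mul(-7, Add(M, Mul(-11, v))) = Add(Mul(-7, M), Mul(77, v)))
Function('U')(f) = Rational(-210, 157) (Function('U')(f) = Mul(Rational(-1, 2), Mul(-840, Pow(-314, -1))) = Mul(Rational(-1, 2), Mul(-840, Rational(-1, 314))) = Mul(Rational(-1, 2), Rational(420, 157)) = Rational(-210, 157))
O = 2560008 (O = Add(8, Mul(4, Pow(Add(-450, Add(Mul(-7, 6), Mul(77, -4))), 2))) = Add(8, Mul(4, Pow(Add(-450, Add(-42, -308)), 2))) = Add(8, Mul(4, Pow(Add(-450, -350), 2))) = Add(8, Mul(4, Pow(-800, 2))) = Add(8, Mul(4, 640000)) = Add(8, 2560000) = 2560008)
Mul(Function('U')(Mul(Function('d')(-2), -3)), Pow(O, -1)) = Mul(Rational(-210, 157), Pow(2560008, -1)) = Mul(Rational(-210, 157), Rational(1, 2560008)) = Rational(-35, 66986876)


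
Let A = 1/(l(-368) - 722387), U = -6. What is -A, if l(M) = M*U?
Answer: 1/720179 ≈ 1.3885e-6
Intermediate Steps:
l(M) = -6*M (l(M) = M*(-6) = -6*M)
A = -1/720179 (A = 1/(-6*(-368) - 722387) = 1/(2208 - 722387) = 1/(-720179) = -1/720179 ≈ -1.3885e-6)
-A = -1*(-1/720179) = 1/720179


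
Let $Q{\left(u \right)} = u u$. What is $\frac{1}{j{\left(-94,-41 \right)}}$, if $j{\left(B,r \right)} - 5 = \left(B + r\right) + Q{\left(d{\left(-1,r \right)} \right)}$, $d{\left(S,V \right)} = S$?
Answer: $- \frac{1}{129} \approx -0.0077519$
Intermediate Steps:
$Q{\left(u \right)} = u^{2}$
$j{\left(B,r \right)} = 6 + B + r$ ($j{\left(B,r \right)} = 5 + \left(\left(B + r\right) + \left(-1\right)^{2}\right) = 5 + \left(\left(B + r\right) + 1\right) = 5 + \left(1 + B + r\right) = 6 + B + r$)
$\frac{1}{j{\left(-94,-41 \right)}} = \frac{1}{6 - 94 - 41} = \frac{1}{-129} = - \frac{1}{129}$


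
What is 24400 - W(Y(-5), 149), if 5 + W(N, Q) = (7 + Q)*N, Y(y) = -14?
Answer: 26589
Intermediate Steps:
W(N, Q) = -5 + N*(7 + Q) (W(N, Q) = -5 + (7 + Q)*N = -5 + N*(7 + Q))
24400 - W(Y(-5), 149) = 24400 - (-5 + 7*(-14) - 14*149) = 24400 - (-5 - 98 - 2086) = 24400 - 1*(-2189) = 24400 + 2189 = 26589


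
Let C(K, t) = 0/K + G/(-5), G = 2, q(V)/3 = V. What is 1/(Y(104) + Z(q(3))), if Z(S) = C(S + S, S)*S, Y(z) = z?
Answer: 5/502 ≈ 0.0099602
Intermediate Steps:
q(V) = 3*V
C(K, t) = -⅖ (C(K, t) = 0/K + 2/(-5) = 0 + 2*(-⅕) = 0 - ⅖ = -⅖)
Z(S) = -2*S/5
1/(Y(104) + Z(q(3))) = 1/(104 - 6*3/5) = 1/(104 - ⅖*9) = 1/(104 - 18/5) = 1/(502/5) = 5/502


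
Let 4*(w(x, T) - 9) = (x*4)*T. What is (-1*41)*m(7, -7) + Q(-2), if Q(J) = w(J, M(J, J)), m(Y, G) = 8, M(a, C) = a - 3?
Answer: -309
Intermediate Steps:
M(a, C) = -3 + a
w(x, T) = 9 + T*x (w(x, T) = 9 + ((x*4)*T)/4 = 9 + ((4*x)*T)/4 = 9 + (4*T*x)/4 = 9 + T*x)
Q(J) = 9 + J*(-3 + J) (Q(J) = 9 + (-3 + J)*J = 9 + J*(-3 + J))
(-1*41)*m(7, -7) + Q(-2) = -1*41*8 + (9 - 2*(-3 - 2)) = -41*8 + (9 - 2*(-5)) = -328 + (9 + 10) = -328 + 19 = -309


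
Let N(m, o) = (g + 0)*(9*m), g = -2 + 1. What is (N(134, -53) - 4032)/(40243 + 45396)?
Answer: -5238/85639 ≈ -0.061164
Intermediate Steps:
g = -1
N(m, o) = -9*m (N(m, o) = (-1 + 0)*(9*m) = -9*m)
(N(134, -53) - 4032)/(40243 + 45396) = (-9*134 - 4032)/(40243 + 45396) = (-1206 - 4032)/85639 = -5238*1/85639 = -5238/85639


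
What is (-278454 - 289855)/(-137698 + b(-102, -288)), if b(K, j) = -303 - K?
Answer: 568309/137899 ≈ 4.1212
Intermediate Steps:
(-278454 - 289855)/(-137698 + b(-102, -288)) = (-278454 - 289855)/(-137698 + (-303 - 1*(-102))) = -568309/(-137698 + (-303 + 102)) = -568309/(-137698 - 201) = -568309/(-137899) = -568309*(-1/137899) = 568309/137899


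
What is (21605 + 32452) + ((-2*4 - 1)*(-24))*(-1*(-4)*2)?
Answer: 55785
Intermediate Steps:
(21605 + 32452) + ((-2*4 - 1)*(-24))*(-1*(-4)*2) = 54057 + ((-8 - 1)*(-24))*(4*2) = 54057 - 9*(-24)*8 = 54057 + 216*8 = 54057 + 1728 = 55785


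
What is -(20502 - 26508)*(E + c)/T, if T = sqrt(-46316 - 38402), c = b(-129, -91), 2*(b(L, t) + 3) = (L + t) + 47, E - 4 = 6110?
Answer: -36183147*I*sqrt(84718)/84718 ≈ -1.2431e+5*I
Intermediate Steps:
E = 6114 (E = 4 + 6110 = 6114)
b(L, t) = 41/2 + L/2 + t/2 (b(L, t) = -3 + ((L + t) + 47)/2 = -3 + (47 + L + t)/2 = -3 + (47/2 + L/2 + t/2) = 41/2 + L/2 + t/2)
c = -179/2 (c = 41/2 + (1/2)*(-129) + (1/2)*(-91) = 41/2 - 129/2 - 91/2 = -179/2 ≈ -89.500)
T = I*sqrt(84718) (T = sqrt(-84718) = I*sqrt(84718) ≈ 291.06*I)
-(20502 - 26508)*(E + c)/T = -(20502 - 26508)*(6114 - 179/2)/(I*sqrt(84718)) = -(-6006*12049/2)*(-I*sqrt(84718)/84718) = -(-36183147)*(-I*sqrt(84718)/84718) = -36183147*I*sqrt(84718)/84718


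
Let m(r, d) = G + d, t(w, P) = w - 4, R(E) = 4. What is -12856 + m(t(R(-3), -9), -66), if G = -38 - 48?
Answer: -13008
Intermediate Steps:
G = -86
t(w, P) = -4 + w
m(r, d) = -86 + d
-12856 + m(t(R(-3), -9), -66) = -12856 + (-86 - 66) = -12856 - 152 = -13008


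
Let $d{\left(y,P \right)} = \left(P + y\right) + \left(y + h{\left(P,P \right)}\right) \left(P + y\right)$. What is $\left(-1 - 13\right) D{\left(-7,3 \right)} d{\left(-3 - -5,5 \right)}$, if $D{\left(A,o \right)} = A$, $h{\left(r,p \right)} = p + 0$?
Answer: $5488$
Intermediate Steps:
$h{\left(r,p \right)} = p$
$d{\left(y,P \right)} = P + y + \left(P + y\right)^{2}$ ($d{\left(y,P \right)} = \left(P + y\right) + \left(y + P\right) \left(P + y\right) = \left(P + y\right) + \left(P + y\right) \left(P + y\right) = \left(P + y\right) + \left(P + y\right)^{2} = P + y + \left(P + y\right)^{2}$)
$\left(-1 - 13\right) D{\left(-7,3 \right)} d{\left(-3 - -5,5 \right)} = \left(-1 - 13\right) \left(-7\right) \left(5 - -2 + 5^{2} + \left(-3 - -5\right)^{2} + 2 \cdot 5 \left(-3 - -5\right)\right) = \left(-14\right) \left(-7\right) \left(5 + \left(-3 + 5\right) + 25 + \left(-3 + 5\right)^{2} + 2 \cdot 5 \left(-3 + 5\right)\right) = 98 \left(5 + 2 + 25 + 2^{2} + 2 \cdot 5 \cdot 2\right) = 98 \left(5 + 2 + 25 + 4 + 20\right) = 98 \cdot 56 = 5488$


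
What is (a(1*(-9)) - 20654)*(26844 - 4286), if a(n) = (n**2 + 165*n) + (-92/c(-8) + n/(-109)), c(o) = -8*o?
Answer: -433920217685/872 ≈ -4.9761e+8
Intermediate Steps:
a(n) = -23/16 + n**2 + 17984*n/109 (a(n) = (n**2 + 165*n) + (-92/((-8*(-8))) + n/(-109)) = (n**2 + 165*n) + (-92/64 + n*(-1/109)) = (n**2 + 165*n) + (-92*1/64 - n/109) = (n**2 + 165*n) + (-23/16 - n/109) = -23/16 + n**2 + 17984*n/109)
(a(1*(-9)) - 20654)*(26844 - 4286) = ((-23/16 + (1*(-9))**2 + 17984*(1*(-9))/109) - 20654)*(26844 - 4286) = ((-23/16 + (-9)**2 + (17984/109)*(-9)) - 20654)*22558 = ((-23/16 + 81 - 161856/109) - 20654)*22558 = (-2450939/1744 - 20654)*22558 = -38471515/1744*22558 = -433920217685/872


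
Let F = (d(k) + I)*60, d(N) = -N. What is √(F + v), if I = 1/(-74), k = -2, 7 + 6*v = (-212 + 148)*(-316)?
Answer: √19104062/74 ≈ 59.065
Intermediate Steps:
v = 6739/2 (v = -7/6 + ((-212 + 148)*(-316))/6 = -7/6 + (-64*(-316))/6 = -7/6 + (⅙)*20224 = -7/6 + 10112/3 = 6739/2 ≈ 3369.5)
I = -1/74 ≈ -0.013514
F = 4410/37 (F = (-1*(-2) - 1/74)*60 = (2 - 1/74)*60 = (147/74)*60 = 4410/37 ≈ 119.19)
√(F + v) = √(4410/37 + 6739/2) = √(258163/74) = √19104062/74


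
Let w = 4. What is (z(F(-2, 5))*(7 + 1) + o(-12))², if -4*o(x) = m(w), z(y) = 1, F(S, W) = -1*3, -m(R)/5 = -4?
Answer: 9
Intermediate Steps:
m(R) = 20 (m(R) = -5*(-4) = 20)
F(S, W) = -3
o(x) = -5 (o(x) = -¼*20 = -5)
(z(F(-2, 5))*(7 + 1) + o(-12))² = (1*(7 + 1) - 5)² = (1*8 - 5)² = (8 - 5)² = 3² = 9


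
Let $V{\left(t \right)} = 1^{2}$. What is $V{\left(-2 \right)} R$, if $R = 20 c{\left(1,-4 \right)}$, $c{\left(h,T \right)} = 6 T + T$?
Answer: $-560$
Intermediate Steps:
$V{\left(t \right)} = 1$
$c{\left(h,T \right)} = 7 T$
$R = -560$ ($R = 20 \cdot 7 \left(-4\right) = 20 \left(-28\right) = -560$)
$V{\left(-2 \right)} R = 1 \left(-560\right) = -560$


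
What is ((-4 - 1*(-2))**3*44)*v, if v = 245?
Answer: -86240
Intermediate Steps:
((-4 - 1*(-2))**3*44)*v = ((-4 - 1*(-2))**3*44)*245 = ((-4 + 2)**3*44)*245 = ((-2)**3*44)*245 = -8*44*245 = -352*245 = -86240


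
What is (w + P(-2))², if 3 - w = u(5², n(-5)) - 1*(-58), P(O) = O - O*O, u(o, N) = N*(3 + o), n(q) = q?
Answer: 6241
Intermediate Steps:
P(O) = O - O²
w = 85 (w = 3 - (-5*(3 + 5²) - 1*(-58)) = 3 - (-5*(3 + 25) + 58) = 3 - (-5*28 + 58) = 3 - (-140 + 58) = 3 - 1*(-82) = 3 + 82 = 85)
(w + P(-2))² = (85 - 2*(1 - 1*(-2)))² = (85 - 2*(1 + 2))² = (85 - 2*3)² = (85 - 6)² = 79² = 6241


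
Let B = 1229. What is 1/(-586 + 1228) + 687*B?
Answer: 542055367/642 ≈ 8.4432e+5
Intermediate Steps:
1/(-586 + 1228) + 687*B = 1/(-586 + 1228) + 687*1229 = 1/642 + 844323 = 542055367/642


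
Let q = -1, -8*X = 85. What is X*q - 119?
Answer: -867/8 ≈ -108.38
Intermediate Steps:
X = -85/8 (X = -1/8*85 = -85/8 ≈ -10.625)
X*q - 119 = -85/8*(-1) - 119 = 85/8 - 119 = -867/8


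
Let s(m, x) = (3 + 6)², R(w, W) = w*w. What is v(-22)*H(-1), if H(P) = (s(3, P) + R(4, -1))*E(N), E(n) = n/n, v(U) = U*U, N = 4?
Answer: 46948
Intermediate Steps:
R(w, W) = w²
v(U) = U²
E(n) = 1
s(m, x) = 81 (s(m, x) = 9² = 81)
H(P) = 97 (H(P) = (81 + 4²)*1 = (81 + 16)*1 = 97*1 = 97)
v(-22)*H(-1) = (-22)²*97 = 484*97 = 46948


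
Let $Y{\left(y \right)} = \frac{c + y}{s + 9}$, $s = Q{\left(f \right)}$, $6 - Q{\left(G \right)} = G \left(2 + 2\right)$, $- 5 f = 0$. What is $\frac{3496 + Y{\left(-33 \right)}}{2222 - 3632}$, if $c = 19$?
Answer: $- \frac{26213}{10575} \approx -2.4788$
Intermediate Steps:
$f = 0$ ($f = \left(- \frac{1}{5}\right) 0 = 0$)
$Q{\left(G \right)} = 6 - 4 G$ ($Q{\left(G \right)} = 6 - G \left(2 + 2\right) = 6 - G 4 = 6 - 4 G$)
$s = 6$ ($s = 6 - 0 = 6 + 0 = 6$)
$Y{\left(y \right)} = \frac{19}{15} + \frac{y}{15}$ ($Y{\left(y \right)} = \frac{19 + y}{6 + 9} = \frac{19 + y}{15} = \left(19 + y\right) \frac{1}{15} = \frac{19}{15} + \frac{y}{15}$)
$\frac{3496 + Y{\left(-33 \right)}}{2222 - 3632} = \frac{3496 + \left(\frac{19}{15} + \frac{1}{15} \left(-33\right)\right)}{2222 - 3632} = \frac{3496 + \left(\frac{19}{15} - \frac{11}{5}\right)}{2222 - 3632} = \frac{3496 - \frac{14}{15}}{2222 - 3632} = \frac{52426}{15 \left(-1410\right)} = \frac{52426}{15} \left(- \frac{1}{1410}\right) = - \frac{26213}{10575}$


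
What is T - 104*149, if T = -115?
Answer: -15611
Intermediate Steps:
T - 104*149 = -115 - 104*149 = -115 - 15496 = -15611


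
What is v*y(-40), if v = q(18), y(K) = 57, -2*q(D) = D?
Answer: -513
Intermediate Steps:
q(D) = -D/2
v = -9 (v = -½*18 = -9)
v*y(-40) = -9*57 = -513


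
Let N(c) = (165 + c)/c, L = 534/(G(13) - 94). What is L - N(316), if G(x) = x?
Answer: -69235/8532 ≈ -8.1147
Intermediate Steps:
L = -178/27 (L = 534/(13 - 94) = 534/(-81) = -1/81*534 = -178/27 ≈ -6.5926)
N(c) = (165 + c)/c
L - N(316) = -178/27 - (165 + 316)/316 = -178/27 - 481/316 = -69235/8532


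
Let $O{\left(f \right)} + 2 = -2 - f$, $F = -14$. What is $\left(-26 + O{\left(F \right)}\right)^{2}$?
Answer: $256$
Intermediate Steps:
$O{\left(f \right)} = -4 - f$ ($O{\left(f \right)} = -2 - \left(2 + f\right) = -4 - f$)
$\left(-26 + O{\left(F \right)}\right)^{2} = \left(-26 - -10\right)^{2} = \left(-26 + \left(-4 + 14\right)\right)^{2} = \left(-26 + 10\right)^{2} = \left(-16\right)^{2} = 256$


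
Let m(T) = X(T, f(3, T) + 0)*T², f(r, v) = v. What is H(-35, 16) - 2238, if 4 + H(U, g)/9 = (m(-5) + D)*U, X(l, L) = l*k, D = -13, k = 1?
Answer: 41196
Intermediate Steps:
X(l, L) = l (X(l, L) = l*1 = l)
m(T) = T³ (m(T) = T*T² = T³)
H(U, g) = -36 - 1242*U (H(U, g) = -36 + 9*(((-5)³ - 13)*U) = -36 + 9*((-125 - 13)*U) = -36 + 9*(-138*U) = -36 - 1242*U)
H(-35, 16) - 2238 = (-36 - 1242*(-35)) - 2238 = (-36 + 43470) - 2238 = 43434 - 2238 = 41196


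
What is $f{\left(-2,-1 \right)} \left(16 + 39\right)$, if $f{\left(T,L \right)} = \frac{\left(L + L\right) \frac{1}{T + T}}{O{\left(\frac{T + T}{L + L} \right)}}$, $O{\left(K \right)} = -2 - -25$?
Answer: $\frac{55}{46} \approx 1.1957$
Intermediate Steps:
$O{\left(K \right)} = 23$ ($O{\left(K \right)} = -2 + 25 = 23$)
$f{\left(T,L \right)} = \frac{L}{23 T}$ ($f{\left(T,L \right)} = \frac{\left(L + L\right) \frac{1}{T + T}}{23} = \frac{2 L}{2 T} \frac{1}{23} = 2 L \frac{1}{2 T} \frac{1}{23} = \frac{L}{T} \frac{1}{23} = \frac{L}{23 T}$)
$f{\left(-2,-1 \right)} \left(16 + 39\right) = \frac{1}{23} \left(-1\right) \frac{1}{-2} \left(16 + 39\right) = \frac{1}{23} \left(-1\right) \left(- \frac{1}{2}\right) 55 = \frac{1}{46} \cdot 55 = \frac{55}{46}$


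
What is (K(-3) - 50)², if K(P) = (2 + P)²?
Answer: 2401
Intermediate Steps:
(K(-3) - 50)² = ((2 - 3)² - 50)² = ((-1)² - 50)² = (1 - 50)² = (-49)² = 2401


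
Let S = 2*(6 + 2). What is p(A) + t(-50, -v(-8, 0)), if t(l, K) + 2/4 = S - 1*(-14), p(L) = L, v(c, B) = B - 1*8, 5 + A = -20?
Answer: 9/2 ≈ 4.5000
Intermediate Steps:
A = -25 (A = -5 - 20 = -25)
v(c, B) = -8 + B (v(c, B) = B - 8 = -8 + B)
S = 16 (S = 2*8 = 16)
t(l, K) = 59/2 (t(l, K) = -½ + (16 - 1*(-14)) = -½ + (16 + 14) = -½ + 30 = 59/2)
p(A) + t(-50, -v(-8, 0)) = -25 + 59/2 = 9/2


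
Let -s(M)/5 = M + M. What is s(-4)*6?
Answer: 240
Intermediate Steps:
s(M) = -10*M (s(M) = -5*(M + M) = -10*M)
s(-4)*6 = -10*(-4)*6 = 40*6 = 240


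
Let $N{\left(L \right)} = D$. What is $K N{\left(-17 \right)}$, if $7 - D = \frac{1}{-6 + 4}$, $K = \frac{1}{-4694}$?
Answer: $- \frac{15}{9388} \approx -0.0015978$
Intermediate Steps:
$K = - \frac{1}{4694} \approx -0.00021304$
$D = \frac{15}{2}$ ($D = 7 - \frac{1}{-6 + 4} = 7 - \frac{1}{-2} = 7 - - \frac{1}{2} = 7 + \frac{1}{2} = \frac{15}{2} \approx 7.5$)
$N{\left(L \right)} = \frac{15}{2}$
$K N{\left(-17 \right)} = \left(- \frac{1}{4694}\right) \frac{15}{2} = - \frac{15}{9388}$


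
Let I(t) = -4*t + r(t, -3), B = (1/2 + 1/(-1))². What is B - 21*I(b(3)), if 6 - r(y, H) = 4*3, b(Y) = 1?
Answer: 841/4 ≈ 210.25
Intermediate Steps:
r(y, H) = -6 (r(y, H) = 6 - 4*3 = 6 - 1*12 = 6 - 12 = -6)
B = ¼ (B = (½ - 1)² = (-½)² = ¼ ≈ 0.25000)
I(t) = -6 - 4*t (I(t) = -4*t - 6 = -6 - 4*t)
B - 21*I(b(3)) = ¼ - 21*(-6 - 4*1) = ¼ - 21*(-6 - 4) = ¼ - 21*(-10) = ¼ + 210 = 841/4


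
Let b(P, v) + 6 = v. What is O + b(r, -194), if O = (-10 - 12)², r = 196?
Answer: 284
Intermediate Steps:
b(P, v) = -6 + v
O = 484 (O = (-22)² = 484)
O + b(r, -194) = 484 + (-6 - 194) = 484 - 200 = 284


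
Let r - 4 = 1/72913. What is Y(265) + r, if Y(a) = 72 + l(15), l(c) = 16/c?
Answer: 84287443/1093695 ≈ 77.067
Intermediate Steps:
Y(a) = 1096/15 (Y(a) = 72 + 16/15 = 1096/15)
r = 291653/72913 (r = 4 + 1/72913 = 291653/72913 ≈ 4.0000)
Y(265) + r = 1096/15 + 291653/72913 = 84287443/1093695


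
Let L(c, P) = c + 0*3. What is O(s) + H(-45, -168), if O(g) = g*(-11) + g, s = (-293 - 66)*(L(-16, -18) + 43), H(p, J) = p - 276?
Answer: 96609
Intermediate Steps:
H(p, J) = -276 + p
L(c, P) = c (L(c, P) = c + 0 = c)
s = -9693 (s = (-293 - 66)*(-16 + 43) = -359*27 = -9693)
O(g) = -10*g (O(g) = -11*g + g = -10*g)
O(s) + H(-45, -168) = -10*(-9693) + (-276 - 45) = 96930 - 321 = 96609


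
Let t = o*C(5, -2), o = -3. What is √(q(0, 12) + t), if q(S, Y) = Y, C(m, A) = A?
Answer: 3*√2 ≈ 4.2426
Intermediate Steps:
t = 6 (t = -3*(-2) = 6)
√(q(0, 12) + t) = √(12 + 6) = √18 = 3*√2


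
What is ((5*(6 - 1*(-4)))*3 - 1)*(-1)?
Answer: -149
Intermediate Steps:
((5*(6 - 1*(-4)))*3 - 1)*(-1) = ((5*(6 + 4))*3 - 1)*(-1) = ((5*10)*3 - 1)*(-1) = (50*3 - 1)*(-1) = (150 - 1)*(-1) = 149*(-1) = -149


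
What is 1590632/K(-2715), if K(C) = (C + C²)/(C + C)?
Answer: -1590632/1357 ≈ -1172.2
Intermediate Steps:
K(C) = (C + C²)/(2*C) (K(C) = (C + C²)/((2*C)) = (C + C²)*(1/(2*C)) = (C + C²)/(2*C))
1590632/K(-2715) = 1590632/(½ + (½)*(-2715)) = 1590632/(½ - 2715/2) = 1590632/(-1357) = 1590632*(-1/1357) = -1590632/1357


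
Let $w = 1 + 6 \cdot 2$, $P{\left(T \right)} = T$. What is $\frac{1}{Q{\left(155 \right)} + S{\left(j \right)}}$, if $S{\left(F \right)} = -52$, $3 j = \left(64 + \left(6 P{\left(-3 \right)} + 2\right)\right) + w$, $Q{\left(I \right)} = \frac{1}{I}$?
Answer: $- \frac{155}{8059} \approx -0.019233$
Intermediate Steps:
$w = 13$ ($w = 1 + 12 = 13$)
$j = \frac{61}{3}$ ($j = \frac{\left(64 + \left(6 \left(-3\right) + 2\right)\right) + 13}{3} = \frac{\left(64 + \left(-18 + 2\right)\right) + 13}{3} = \frac{\left(64 - 16\right) + 13}{3} = \frac{48 + 13}{3} = \frac{1}{3} \cdot 61 = \frac{61}{3} \approx 20.333$)
$\frac{1}{Q{\left(155 \right)} + S{\left(j \right)}} = \frac{1}{\frac{1}{155} - 52} = \frac{1}{- \frac{8059}{155}} = - \frac{155}{8059}$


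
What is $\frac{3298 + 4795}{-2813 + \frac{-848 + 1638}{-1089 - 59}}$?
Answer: $- \frac{4645382}{1615057} \approx -2.8763$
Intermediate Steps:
$\frac{3298 + 4795}{-2813 + \frac{-848 + 1638}{-1089 - 59}} = \frac{8093}{-2813 + \frac{790}{-1148}} = \frac{8093}{-2813 + 790 \left(- \frac{1}{1148}\right)} = \frac{8093}{-2813 - \frac{395}{574}} = \frac{8093}{- \frac{1615057}{574}} = 8093 \left(- \frac{574}{1615057}\right) = - \frac{4645382}{1615057}$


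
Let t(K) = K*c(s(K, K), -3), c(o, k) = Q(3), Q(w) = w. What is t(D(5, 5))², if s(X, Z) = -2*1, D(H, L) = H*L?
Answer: 5625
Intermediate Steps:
s(X, Z) = -2
c(o, k) = 3
t(K) = 3*K (t(K) = K*3 = 3*K)
t(D(5, 5))² = (3*(5*5))² = (3*25)² = 75² = 5625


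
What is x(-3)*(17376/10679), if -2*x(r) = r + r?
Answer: 288/59 ≈ 4.8814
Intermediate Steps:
x(r) = -r (x(r) = -(r + r)/2 = -r)
x(-3)*(17376/10679) = (-1*(-3))*(17376/10679) = 3*(17376*(1/10679)) = 3*(96/59) = 288/59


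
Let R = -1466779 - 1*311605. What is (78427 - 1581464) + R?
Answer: -3281421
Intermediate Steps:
R = -1778384 (R = -1466779 - 311605 = -1778384)
(78427 - 1581464) + R = (78427 - 1581464) - 1778384 = -1503037 - 1778384 = -3281421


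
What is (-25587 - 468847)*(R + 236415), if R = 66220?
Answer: -149633033590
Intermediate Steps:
(-25587 - 468847)*(R + 236415) = (-25587 - 468847)*(66220 + 236415) = -494434*302635 = -149633033590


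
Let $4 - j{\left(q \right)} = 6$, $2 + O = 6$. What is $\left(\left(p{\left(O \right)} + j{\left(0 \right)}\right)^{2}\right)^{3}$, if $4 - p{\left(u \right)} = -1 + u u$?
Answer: $4826809$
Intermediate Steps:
$O = 4$ ($O = -2 + 6 = 4$)
$j{\left(q \right)} = -2$ ($j{\left(q \right)} = 4 - 6 = -2$)
$p{\left(u \right)} = 5 - u^{2}$ ($p{\left(u \right)} = 4 - \left(-1 + u u\right) = 4 - \left(-1 + u^{2}\right) = 5 - u^{2}$)
$\left(\left(p{\left(O \right)} + j{\left(0 \right)}\right)^{2}\right)^{3} = \left(\left(\left(5 - 4^{2}\right) - 2\right)^{2}\right)^{3} = \left(\left(\left(5 - 16\right) - 2\right)^{2}\right)^{3} = \left(\left(-11 - 2\right)^{2}\right)^{3} = \left(\left(-13\right)^{2}\right)^{3} = 169^{3} = 4826809$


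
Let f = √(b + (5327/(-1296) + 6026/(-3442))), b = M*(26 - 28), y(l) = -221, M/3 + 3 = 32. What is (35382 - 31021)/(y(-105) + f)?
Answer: -2149632562896/109336912855 - 156996*I*√690404963279/109336912855 ≈ -19.661 - 1.1931*I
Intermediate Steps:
M = 87 (M = -9 + 3*32 = -9 + 96 = 87)
b = -174 (b = 87*(26 - 28) = 87*(-2) = -174)
f = I*√690404963279/61956 (f = √(-174 + (5327/(-1296) + 6026/(-3442))) = √(-174 + (5327*(-1/1296) + 6026*(-1/3442))) = √(-174 + (-5327/1296 - 3013/1721)) = √(-174 - 13072615/2230416) = √(-401164999/2230416) = I*√690404963279/61956 ≈ 13.411*I)
(35382 - 31021)/(y(-105) + f) = (35382 - 31021)/(-221 + I*√690404963279/61956) = 4361/(-221 + I*√690404963279/61956)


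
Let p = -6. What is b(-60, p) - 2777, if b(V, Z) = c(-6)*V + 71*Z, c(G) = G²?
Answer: -5363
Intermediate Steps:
b(V, Z) = 36*V + 71*Z (b(V, Z) = (-6)²*V + 71*Z = 36*V + 71*Z)
b(-60, p) - 2777 = (36*(-60) + 71*(-6)) - 2777 = (-2160 - 426) - 2777 = -2586 - 2777 = -5363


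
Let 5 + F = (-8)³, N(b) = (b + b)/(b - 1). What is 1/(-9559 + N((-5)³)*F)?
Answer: -63/666842 ≈ -9.4475e-5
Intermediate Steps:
N(b) = 2*b/(-1 + b) (N(b) = (2*b)/(-1 + b) = 2*b/(-1 + b))
F = -517 (F = -5 + (-8)³ = -5 - 512 = -517)
1/(-9559 + N((-5)³)*F) = 1/(-9559 + (2*(-5)³/(-1 + (-5)³))*(-517)) = 1/(-9559 + (2*(-125)/(-1 - 125))*(-517)) = 1/(-9559 + (2*(-125)/(-126))*(-517)) = 1/(-9559 + (2*(-125)*(-1/126))*(-517)) = 1/(-9559 + (125/63)*(-517)) = 1/(-9559 - 64625/63) = 1/(-666842/63) = -63/666842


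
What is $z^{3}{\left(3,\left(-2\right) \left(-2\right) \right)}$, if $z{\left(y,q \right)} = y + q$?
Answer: $343$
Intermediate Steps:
$z{\left(y,q \right)} = q + y$
$z^{3}{\left(3,\left(-2\right) \left(-2\right) \right)} = \left(\left(-2\right) \left(-2\right) + 3\right)^{3} = \left(4 + 3\right)^{3} = 7^{3} = 343$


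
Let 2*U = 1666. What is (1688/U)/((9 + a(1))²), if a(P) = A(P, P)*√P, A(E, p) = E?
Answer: 422/20825 ≈ 0.020264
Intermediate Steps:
U = 833 (U = (½)*1666 = 833)
a(P) = P^(3/2) (a(P) = P*√P = P^(3/2))
(1688/U)/((9 + a(1))²) = (1688/833)/((9 + 1^(3/2))²) = (1688*(1/833))/((9 + 1)²) = 1688/(833*(10²)) = (1688/833)/100 = (1688/833)*(1/100) = 422/20825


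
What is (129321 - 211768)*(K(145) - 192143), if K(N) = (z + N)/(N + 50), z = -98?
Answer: 3089110839586/195 ≈ 1.5842e+10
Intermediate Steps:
K(N) = (-98 + N)/(50 + N) (K(N) = (-98 + N)/(N + 50) = (-98 + N)/(50 + N))
(129321 - 211768)*(K(145) - 192143) = (129321 - 211768)*((-98 + 145)/(50 + 145) - 192143) = -82447*(47/195 - 192143) = -82447*(-37467838/195) = 3089110839586/195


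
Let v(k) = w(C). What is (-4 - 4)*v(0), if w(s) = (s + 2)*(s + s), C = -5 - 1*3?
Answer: -768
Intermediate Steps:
C = -8 (C = -5 - 3 = -8)
w(s) = 2*s*(2 + s) (w(s) = (2 + s)*(2*s) = 2*s*(2 + s))
v(k) = 96 (v(k) = 2*(-8)*(2 - 8) = 2*(-8)*(-6) = 96)
(-4 - 4)*v(0) = (-4 - 4)*96 = -8*96 = -768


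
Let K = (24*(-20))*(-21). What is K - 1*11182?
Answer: -1102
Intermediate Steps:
K = 10080 (K = -480*(-21) = 10080)
K - 1*11182 = 10080 - 1*11182 = 10080 - 11182 = -1102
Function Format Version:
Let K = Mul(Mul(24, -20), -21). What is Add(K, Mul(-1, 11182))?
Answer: -1102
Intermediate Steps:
K = 10080 (K = Mul(-480, -21) = 10080)
Add(K, Mul(-1, 11182)) = Add(10080, Mul(-1, 11182)) = Add(10080, -11182) = -1102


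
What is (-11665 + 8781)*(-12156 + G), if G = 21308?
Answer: -26394368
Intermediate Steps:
(-11665 + 8781)*(-12156 + G) = (-11665 + 8781)*(-12156 + 21308) = -2884*9152 = -26394368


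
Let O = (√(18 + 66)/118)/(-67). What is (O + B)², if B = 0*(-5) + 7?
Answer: (27671 - √21)²/15626209 ≈ 48.984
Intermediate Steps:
B = 7 (B = 0 + 7 = 7)
O = -√21/3953 (O = (√84*(1/118))*(-1/67) = ((2*√21)*(1/118))*(-1/67) = (√21/59)*(-1/67) = -√21/3953 ≈ -0.0011593)
(O + B)² = (-√21/3953 + 7)² = (7 - √21/3953)²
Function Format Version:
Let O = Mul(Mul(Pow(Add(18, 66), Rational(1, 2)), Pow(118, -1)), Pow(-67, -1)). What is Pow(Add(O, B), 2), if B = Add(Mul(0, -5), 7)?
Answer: Mul(Rational(1, 15626209), Pow(Add(27671, Mul(-1, Pow(21, Rational(1, 2)))), 2)) ≈ 48.984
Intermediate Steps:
B = 7 (B = Add(0, 7) = 7)
O = Mul(Rational(-1, 3953), Pow(21, Rational(1, 2))) (O = Mul(Mul(Pow(84, Rational(1, 2)), Rational(1, 118)), Rational(-1, 67)) = Mul(Mul(Mul(2, Pow(21, Rational(1, 2))), Rational(1, 118)), Rational(-1, 67)) = Mul(Mul(Rational(1, 59), Pow(21, Rational(1, 2))), Rational(-1, 67)) = Mul(Rational(-1, 3953), Pow(21, Rational(1, 2))) ≈ -0.0011593)
Pow(Add(O, B), 2) = Pow(Add(Mul(Rational(-1, 3953), Pow(21, Rational(1, 2))), 7), 2) = Pow(Add(7, Mul(Rational(-1, 3953), Pow(21, Rational(1, 2)))), 2)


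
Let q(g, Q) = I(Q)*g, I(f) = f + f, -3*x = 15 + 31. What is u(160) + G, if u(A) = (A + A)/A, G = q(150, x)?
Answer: -4598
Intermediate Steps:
x = -46/3 (x = -(15 + 31)/3 = -1/3*46 = -46/3 ≈ -15.333)
I(f) = 2*f
q(g, Q) = 2*Q*g (q(g, Q) = (2*Q)*g = 2*Q*g)
G = -4600 (G = 2*(-46/3)*150 = -4600)
u(A) = 2 (u(A) = (2*A)/A = 2)
u(160) + G = 2 - 4600 = -4598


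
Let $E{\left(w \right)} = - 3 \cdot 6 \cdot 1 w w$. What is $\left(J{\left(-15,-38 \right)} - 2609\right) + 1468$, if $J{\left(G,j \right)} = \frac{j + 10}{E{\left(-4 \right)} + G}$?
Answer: $- \frac{345695}{303} \approx -1140.9$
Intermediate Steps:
$E{\left(w \right)} = - 18 w^{2}$ ($E{\left(w \right)} = - 3 \cdot 6 w w = - 18 w w = - 18 w^{2}$)
$J{\left(G,j \right)} = \frac{10 + j}{-288 + G}$ ($J{\left(G,j \right)} = \frac{j + 10}{- 18 \left(-4\right)^{2} + G} = \frac{10 + j}{\left(-18\right) 16 + G} = \frac{10 + j}{-288 + G}$)
$\left(J{\left(-15,-38 \right)} - 2609\right) + 1468 = \left(\frac{10 - 38}{-288 - 15} - 2609\right) + 1468 = \left(\frac{1}{-303} \left(-28\right) - 2609\right) + 1468 = \left(\left(- \frac{1}{303}\right) \left(-28\right) - 2609\right) + 1468 = \left(\frac{28}{303} - 2609\right) + 1468 = - \frac{790499}{303} + 1468 = - \frac{345695}{303}$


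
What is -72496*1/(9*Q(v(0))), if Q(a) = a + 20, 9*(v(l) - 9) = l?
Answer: -72496/261 ≈ -277.76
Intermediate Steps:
v(l) = 9 + l/9
Q(a) = 20 + a
-72496*1/(9*Q(v(0))) = -72496*1/(9*(20 + (9 + (1/9)*0))) = -72496*1/(9*(20 + (9 + 0))) = -72496*1/(9*(20 + 9)) = -72496/(9*29) = -72496/261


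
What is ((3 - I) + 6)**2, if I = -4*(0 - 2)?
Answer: 1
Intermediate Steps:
I = 8 (I = -4*(-2) = 8)
((3 - I) + 6)**2 = ((3 - 1*8) + 6)**2 = ((3 - 8) + 6)**2 = (-5 + 6)**2 = 1**2 = 1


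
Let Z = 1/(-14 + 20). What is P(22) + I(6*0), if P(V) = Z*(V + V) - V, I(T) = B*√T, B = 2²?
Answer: -44/3 ≈ -14.667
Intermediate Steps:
B = 4
Z = ⅙ (Z = 1/6 = ⅙ ≈ 0.16667)
I(T) = 4*√T
P(V) = -2*V/3 (P(V) = (V + V)/6 - V = (2*V)/6 - V = V/3 - V = -2*V/3)
P(22) + I(6*0) = -⅔*22 + 4*√(6*0) = -44/3 + 4*√0 = -44/3 + 4*0 = -44/3 + 0 = -44/3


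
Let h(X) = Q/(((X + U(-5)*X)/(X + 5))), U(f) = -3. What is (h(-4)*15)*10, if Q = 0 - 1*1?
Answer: -75/4 ≈ -18.750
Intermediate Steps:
Q = -1 (Q = 0 - 1 = -1)
h(X) = (5 + X)/(2*X) (h(X) = -1/((X - 3*X)/(X + 5)) = -1/((-2*X)/(5 + X)) = -1/((-2*X/(5 + X))) = -(-1)*(5 + X)/(2*X) = (5 + X)/(2*X))
(h(-4)*15)*10 = (((½)*(5 - 4)/(-4))*15)*10 = (((½)*(-¼)*1)*15)*10 = -⅛*15*10 = -15/8*10 = -75/4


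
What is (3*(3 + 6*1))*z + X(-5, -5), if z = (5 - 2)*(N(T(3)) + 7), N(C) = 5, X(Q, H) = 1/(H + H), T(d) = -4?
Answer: 9719/10 ≈ 971.90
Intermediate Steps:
X(Q, H) = 1/(2*H)
z = 36 (z = (5 - 2)*(5 + 7) = 3*12 = 36)
(3*(3 + 6*1))*z + X(-5, -5) = (3*(3 + 6*1))*36 + (½)/(-5) = (3*(3 + 6))*36 + (½)*(-⅕) = (3*9)*36 - ⅒ = 27*36 - ⅒ = 972 - ⅒ = 9719/10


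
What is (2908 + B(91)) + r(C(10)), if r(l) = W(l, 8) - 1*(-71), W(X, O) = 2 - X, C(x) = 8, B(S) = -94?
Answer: 2879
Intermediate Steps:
r(l) = 73 - l (r(l) = (2 - l) - 1*(-71) = (2 - l) + 71 = 73 - l)
(2908 + B(91)) + r(C(10)) = (2908 - 94) + (73 - 1*8) = 2814 + (73 - 8) = 2814 + 65 = 2879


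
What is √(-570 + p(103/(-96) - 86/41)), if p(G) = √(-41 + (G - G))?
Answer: √(-570 + I*√41) ≈ 0.1341 + 23.875*I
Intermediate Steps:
p(G) = I*√41 (p(G) = √(-41 + 0) = √(-41) = I*√41)
√(-570 + p(103/(-96) - 86/41)) = √(-570 + I*√41)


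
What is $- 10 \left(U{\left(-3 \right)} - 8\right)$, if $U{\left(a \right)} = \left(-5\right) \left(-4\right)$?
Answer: $-120$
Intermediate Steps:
$U{\left(a \right)} = 20$
$- 10 \left(U{\left(-3 \right)} - 8\right) = - 10 \left(20 - 8\right) = \left(-10\right) 12 = -120$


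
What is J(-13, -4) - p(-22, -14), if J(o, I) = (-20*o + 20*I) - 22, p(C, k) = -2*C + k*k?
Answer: -82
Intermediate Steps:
p(C, k) = k² - 2*C (p(C, k) = -2*C + k² = k² - 2*C)
J(o, I) = -22 - 20*o + 20*I
J(-13, -4) - p(-22, -14) = (-22 - 20*(-13) + 20*(-4)) - ((-14)² - 2*(-22)) = (-22 + 260 - 80) - (196 + 44) = 158 - 1*240 = 158 - 240 = -82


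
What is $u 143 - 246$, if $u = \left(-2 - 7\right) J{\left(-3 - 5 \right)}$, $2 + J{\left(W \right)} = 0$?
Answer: $2328$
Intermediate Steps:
$J{\left(W \right)} = -2$ ($J{\left(W \right)} = -2 + 0 = -2$)
$u = 18$ ($u = \left(-2 - 7\right) \left(-2\right) = \left(-9\right) \left(-2\right) = 18$)
$u 143 - 246 = 18 \cdot 143 - 246 = 2574 - 246 = 2328$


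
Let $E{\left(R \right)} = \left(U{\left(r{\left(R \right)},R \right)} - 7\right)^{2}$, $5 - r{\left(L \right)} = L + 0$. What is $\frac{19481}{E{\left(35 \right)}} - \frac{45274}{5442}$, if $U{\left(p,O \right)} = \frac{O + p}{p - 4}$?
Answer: $\frac{19980108581}{53557443} \approx 373.06$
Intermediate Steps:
$r{\left(L \right)} = 5 - L$ ($r{\left(L \right)} = 5 - \left(L + 0\right) = 5 - L$)
$U{\left(p,O \right)} = \frac{O + p}{-4 + p}$
$E{\left(R \right)} = \left(-7 + \frac{5}{1 - R}\right)^{2}$ ($E{\left(R \right)} = \left(\frac{R - \left(-5 + R\right)}{-4 - \left(-5 + R\right)} - 7\right)^{2} = \left(\frac{1}{1 - R} 5 - 7\right)^{2} = \left(\frac{5}{1 - R} - 7\right)^{2} = \left(-7 + \frac{5}{1 - R}\right)^{2}$)
$\frac{19481}{E{\left(35 \right)}} - \frac{45274}{5442} = \frac{19481}{\frac{1}{\left(-1 + 35\right)^{2}} \left(-2 + 7 \cdot 35\right)^{2}} - \frac{45274}{5442} = \frac{19481}{\frac{1}{1156} \left(-2 + 245\right)^{2}} - \frac{22637}{2721} = \frac{19481}{\frac{1}{1156} \cdot 243^{2}} - \frac{22637}{2721} = \frac{19481}{\frac{1}{1156} \cdot 59049} - \frac{22637}{2721} = \frac{19481}{\frac{59049}{1156}} - \frac{22637}{2721} = 19481 \cdot \frac{1156}{59049} - \frac{22637}{2721} = \frac{22520036}{59049} - \frac{22637}{2721} = \frac{19980108581}{53557443}$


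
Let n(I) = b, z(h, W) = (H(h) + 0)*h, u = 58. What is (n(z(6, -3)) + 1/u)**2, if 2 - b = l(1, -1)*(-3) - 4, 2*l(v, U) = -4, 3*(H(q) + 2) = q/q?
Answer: 1/3364 ≈ 0.00029727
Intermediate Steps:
H(q) = -5/3 (H(q) = -2 + (q/q)/3 = -2 + (1/3)*1 = -2 + 1/3 = -5/3)
l(v, U) = -2 (l(v, U) = (1/2)*(-4) = -2)
z(h, W) = -5*h/3 (z(h, W) = (-5/3 + 0)*h = -5*h/3)
b = 0 (b = 2 - (-2*(-3) - 4) = 2 - (6 - 4) = 2 - 1*2 = 2 - 2 = 0)
n(I) = 0
(n(z(6, -3)) + 1/u)**2 = (0 + 1/58)**2 = (1/58)**2 = 1/3364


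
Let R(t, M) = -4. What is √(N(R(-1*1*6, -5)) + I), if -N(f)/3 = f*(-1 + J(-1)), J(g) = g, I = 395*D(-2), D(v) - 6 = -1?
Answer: √1951 ≈ 44.170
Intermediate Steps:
D(v) = 5 (D(v) = 6 - 1 = 5)
I = 1975 (I = 395*5 = 1975)
N(f) = 6*f (N(f) = -3*f*(-1 - 1) = -3*f*(-2) = -(-6)*f = 6*f)
√(N(R(-1*1*6, -5)) + I) = √(6*(-4) + 1975) = √(-24 + 1975) = √1951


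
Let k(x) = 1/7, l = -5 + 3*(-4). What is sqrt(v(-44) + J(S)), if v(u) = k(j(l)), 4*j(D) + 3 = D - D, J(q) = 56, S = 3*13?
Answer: sqrt(2751)/7 ≈ 7.4929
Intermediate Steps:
S = 39
l = -17 (l = -5 - 12 = -17)
j(D) = -3/4 (j(D) = -3/4 + (D - D)/4 = -3/4 + (1/4)*0 = -3/4 + 0 = -3/4)
k(x) = 1/7
v(u) = 1/7
sqrt(v(-44) + J(S)) = sqrt(1/7 + 56) = sqrt(393/7) = sqrt(2751)/7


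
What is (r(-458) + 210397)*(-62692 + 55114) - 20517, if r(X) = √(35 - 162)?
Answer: -1594408983 - 7578*I*√127 ≈ -1.5944e+9 - 85400.0*I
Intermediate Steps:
r(X) = I*√127 (r(X) = √(-127) = I*√127)
(r(-458) + 210397)*(-62692 + 55114) - 20517 = (I*√127 + 210397)*(-62692 + 55114) - 20517 = (210397 + I*√127)*(-7578) - 20517 = (-1594388466 - 7578*I*√127) - 20517 = -1594408983 - 7578*I*√127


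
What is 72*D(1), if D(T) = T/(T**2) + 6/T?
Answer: 504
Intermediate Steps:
D(T) = 7/T (D(T) = T/T**2 + 6/T = 1/T + 6/T = 7/T)
72*D(1) = 72*(7/1) = 72*(7*1) = 72*7 = 504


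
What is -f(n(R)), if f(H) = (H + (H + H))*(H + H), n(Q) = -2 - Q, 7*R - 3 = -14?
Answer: -54/49 ≈ -1.1020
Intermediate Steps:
R = -11/7 (R = 3/7 + (1/7)*(-14) = 3/7 - 2 = -11/7 ≈ -1.5714)
f(H) = 6*H**2 (f(H) = (H + 2*H)*(2*H) = (3*H)*(2*H) = 6*H**2)
-f(n(R)) = -6*(-2 - 1*(-11/7))**2 = -6*(-2 + 11/7)**2 = -6*(-3/7)**2 = -6*9/49 = -1*54/49 = -54/49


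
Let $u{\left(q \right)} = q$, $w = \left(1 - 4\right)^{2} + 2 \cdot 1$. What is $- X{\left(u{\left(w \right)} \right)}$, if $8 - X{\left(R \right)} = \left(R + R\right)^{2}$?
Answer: $476$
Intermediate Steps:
$w = 11$ ($w = \left(-3\right)^{2} + 2 = 9 + 2 = 11$)
$X{\left(R \right)} = 8 - 4 R^{2}$ ($X{\left(R \right)} = 8 - \left(R + R\right)^{2} = 8 - \left(2 R\right)^{2} = 8 - 4 R^{2}$)
$- X{\left(u{\left(w \right)} \right)} = - (8 - 4 \cdot 11^{2}) = - (8 - 484) = \left(-1\right) \left(-476\right) = 476$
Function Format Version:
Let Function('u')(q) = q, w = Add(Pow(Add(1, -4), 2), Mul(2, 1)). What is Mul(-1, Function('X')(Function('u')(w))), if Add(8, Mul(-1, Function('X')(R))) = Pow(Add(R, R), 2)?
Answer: 476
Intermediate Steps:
w = 11 (w = Add(Pow(-3, 2), 2) = Add(9, 2) = 11)
Function('X')(R) = Add(8, Mul(-4, Pow(R, 2))) (Function('X')(R) = Add(8, Mul(-1, Pow(Add(R, R), 2))) = Add(8, Mul(-1, Pow(Mul(2, R), 2))) = Add(8, Mul(-1, Mul(4, Pow(R, 2)))) = Add(8, Mul(-4, Pow(R, 2))))
Mul(-1, Function('X')(Function('u')(w))) = Mul(-1, Add(8, Mul(-4, Pow(11, 2)))) = Mul(-1, Add(8, Mul(-4, 121))) = Mul(-1, Add(8, -484)) = Mul(-1, -476) = 476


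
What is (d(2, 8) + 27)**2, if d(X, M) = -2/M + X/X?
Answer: 12321/16 ≈ 770.06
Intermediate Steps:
d(X, M) = 1 - 2/M (d(X, M) = -2/M + 1 = 1 - 2/M)
(d(2, 8) + 27)**2 = ((-2 + 8)/8 + 27)**2 = ((1/8)*6 + 27)**2 = (3/4 + 27)**2 = (111/4)**2 = 12321/16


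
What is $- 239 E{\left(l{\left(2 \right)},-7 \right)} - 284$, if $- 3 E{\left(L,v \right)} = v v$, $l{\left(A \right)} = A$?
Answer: $\frac{10859}{3} \approx 3619.7$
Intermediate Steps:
$E{\left(L,v \right)} = - \frac{v^{2}}{3}$ ($E{\left(L,v \right)} = - \frac{v v}{3} = - \frac{v^{2}}{3}$)
$- 239 E{\left(l{\left(2 \right)},-7 \right)} - 284 = - 239 \left(- \frac{\left(-7\right)^{2}}{3}\right) - 284 = - 239 \left(\left(- \frac{1}{3}\right) 49\right) - 284 = \left(-239\right) \left(- \frac{49}{3}\right) - 284 = \frac{11711}{3} - 284 = \frac{10859}{3}$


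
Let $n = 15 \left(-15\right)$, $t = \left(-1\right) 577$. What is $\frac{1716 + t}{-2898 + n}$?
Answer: $- \frac{1139}{3123} \approx -0.36471$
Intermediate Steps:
$t = -577$
$n = -225$
$\frac{1716 + t}{-2898 + n} = \frac{1716 - 577}{-2898 - 225} = \frac{1139}{-3123} = 1139 \left(- \frac{1}{3123}\right) = - \frac{1139}{3123}$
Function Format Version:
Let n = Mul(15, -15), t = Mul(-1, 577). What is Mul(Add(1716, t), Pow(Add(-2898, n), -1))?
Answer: Rational(-1139, 3123) ≈ -0.36471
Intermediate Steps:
t = -577
n = -225
Mul(Add(1716, t), Pow(Add(-2898, n), -1)) = Mul(Add(1716, -577), Pow(Add(-2898, -225), -1)) = Mul(1139, Pow(-3123, -1)) = Mul(1139, Rational(-1, 3123)) = Rational(-1139, 3123)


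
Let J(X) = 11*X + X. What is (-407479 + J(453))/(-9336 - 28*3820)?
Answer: 402043/116296 ≈ 3.4571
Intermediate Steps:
J(X) = 12*X
(-407479 + J(453))/(-9336 - 28*3820) = (-407479 + 12*453)/(-9336 - 28*3820) = (-407479 + 5436)/(-9336 - 106960) = -402043/(-116296) = -402043*(-1/116296) = 402043/116296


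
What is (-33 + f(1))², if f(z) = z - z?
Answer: 1089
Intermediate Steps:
f(z) = 0
(-33 + f(1))² = (-33 + 0)² = (-33)² = 1089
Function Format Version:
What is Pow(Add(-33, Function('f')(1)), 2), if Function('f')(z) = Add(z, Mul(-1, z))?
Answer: 1089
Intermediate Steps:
Function('f')(z) = 0
Pow(Add(-33, Function('f')(1)), 2) = Pow(Add(-33, 0), 2) = Pow(-33, 2) = 1089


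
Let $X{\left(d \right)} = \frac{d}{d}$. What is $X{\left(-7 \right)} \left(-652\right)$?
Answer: $-652$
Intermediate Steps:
$X{\left(d \right)} = 1$
$X{\left(-7 \right)} \left(-652\right) = 1 \left(-652\right) = -652$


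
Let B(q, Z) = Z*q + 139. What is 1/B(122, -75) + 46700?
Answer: 420813699/9011 ≈ 46700.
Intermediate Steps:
B(q, Z) = 139 + Z*q
1/B(122, -75) + 46700 = 1/(139 - 75*122) + 46700 = 1/(139 - 9150) + 46700 = 1/(-9011) + 46700 = -1/9011 + 46700 = 420813699/9011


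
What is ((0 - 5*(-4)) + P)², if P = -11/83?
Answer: 2719201/6889 ≈ 394.72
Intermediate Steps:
P = -11/83 (P = -11*1/83 = -11/83 ≈ -0.13253)
((0 - 5*(-4)) + P)² = ((0 - 5*(-4)) - 11/83)² = ((0 + 20) - 11/83)² = (20 - 11/83)² = (1649/83)² = 2719201/6889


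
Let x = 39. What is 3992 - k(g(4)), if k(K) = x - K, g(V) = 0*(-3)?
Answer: 3953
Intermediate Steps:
g(V) = 0
k(K) = 39 - K
3992 - k(g(4)) = 3992 - (39 - 1*0) = 3992 - (39 + 0) = 3992 - 1*39 = 3992 - 39 = 3953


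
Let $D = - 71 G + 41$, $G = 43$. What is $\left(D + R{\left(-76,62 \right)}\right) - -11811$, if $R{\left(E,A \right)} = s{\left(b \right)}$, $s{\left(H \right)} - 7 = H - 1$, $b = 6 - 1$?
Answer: $8810$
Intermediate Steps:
$b = 5$ ($b = 6 - 1 = 5$)
$s{\left(H \right)} = 6 + H$ ($s{\left(H \right)} = 7 + \left(H - 1\right) = 7 + \left(-1 + H\right) = 6 + H$)
$R{\left(E,A \right)} = 11$ ($R{\left(E,A \right)} = 6 + 5 = 11$)
$D = -3012$ ($D = \left(-71\right) 43 + 41 = -3053 + 41 = -3012$)
$\left(D + R{\left(-76,62 \right)}\right) - -11811 = \left(-3012 + 11\right) - -11811 = -3001 + 11811 = 8810$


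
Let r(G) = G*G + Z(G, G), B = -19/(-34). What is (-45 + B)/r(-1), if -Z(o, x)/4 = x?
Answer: -1511/170 ≈ -8.8882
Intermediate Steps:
B = 19/34 (B = -19*(-1/34) = 19/34 ≈ 0.55882)
Z(o, x) = -4*x
r(G) = G² - 4*G (r(G) = G*G - 4*G = G² - 4*G)
(-45 + B)/r(-1) = (-45 + 19/34)/((-(-4 - 1))) = -1511/34/(-1*(-5)) = -1511/34/5 = (⅕)*(-1511/34) = -1511/170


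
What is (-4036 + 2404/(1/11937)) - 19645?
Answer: 28672867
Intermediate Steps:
(-4036 + 2404/(1/11937)) - 19645 = (-4036 + 2404*11937) - 19645 = (-4036 + 28696548) - 19645 = 28692512 - 19645 = 28672867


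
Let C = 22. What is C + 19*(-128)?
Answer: -2410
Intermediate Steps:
C + 19*(-128) = 22 + 19*(-128) = 22 - 2432 = -2410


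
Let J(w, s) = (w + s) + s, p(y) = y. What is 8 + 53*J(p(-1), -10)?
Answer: -1105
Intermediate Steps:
J(w, s) = w + 2*s (J(w, s) = (s + w) + s = w + 2*s)
8 + 53*J(p(-1), -10) = 8 + 53*(-1 + 2*(-10)) = 8 + 53*(-1 - 20) = 8 + 53*(-21) = 8 - 1113 = -1105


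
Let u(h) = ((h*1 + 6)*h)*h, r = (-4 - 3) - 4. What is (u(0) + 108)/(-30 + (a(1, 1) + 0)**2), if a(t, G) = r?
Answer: 108/91 ≈ 1.1868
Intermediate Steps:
r = -11 (r = -7 - 4 = -11)
a(t, G) = -11
u(h) = h**2*(6 + h) (u(h) = ((h + 6)*h)*h = ((6 + h)*h)*h = (h*(6 + h))*h = h**2*(6 + h))
(u(0) + 108)/(-30 + (a(1, 1) + 0)**2) = (0**2*(6 + 0) + 108)/(-30 + (-11 + 0)**2) = (0*6 + 108)/(-30 + (-11)**2) = (0 + 108)/(-30 + 121) = 108/91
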